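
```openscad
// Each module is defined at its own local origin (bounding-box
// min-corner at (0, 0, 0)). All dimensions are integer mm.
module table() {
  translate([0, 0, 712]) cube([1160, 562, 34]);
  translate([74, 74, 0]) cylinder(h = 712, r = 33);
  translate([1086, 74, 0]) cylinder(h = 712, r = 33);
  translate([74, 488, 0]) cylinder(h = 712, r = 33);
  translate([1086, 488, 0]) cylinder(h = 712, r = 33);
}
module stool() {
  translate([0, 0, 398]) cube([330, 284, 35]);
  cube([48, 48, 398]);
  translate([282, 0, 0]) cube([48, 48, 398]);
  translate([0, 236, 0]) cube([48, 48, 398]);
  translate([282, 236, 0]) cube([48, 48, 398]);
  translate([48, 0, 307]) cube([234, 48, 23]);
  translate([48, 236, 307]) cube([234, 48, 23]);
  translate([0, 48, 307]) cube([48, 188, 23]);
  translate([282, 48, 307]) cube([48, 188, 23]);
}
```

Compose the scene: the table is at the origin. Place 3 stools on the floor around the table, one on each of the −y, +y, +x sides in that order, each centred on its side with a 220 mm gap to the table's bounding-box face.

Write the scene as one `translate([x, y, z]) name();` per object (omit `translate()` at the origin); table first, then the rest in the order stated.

table();
translate([415, -504, 0]) stool();
translate([415, 782, 0]) stool();
translate([1380, 139, 0]) stool();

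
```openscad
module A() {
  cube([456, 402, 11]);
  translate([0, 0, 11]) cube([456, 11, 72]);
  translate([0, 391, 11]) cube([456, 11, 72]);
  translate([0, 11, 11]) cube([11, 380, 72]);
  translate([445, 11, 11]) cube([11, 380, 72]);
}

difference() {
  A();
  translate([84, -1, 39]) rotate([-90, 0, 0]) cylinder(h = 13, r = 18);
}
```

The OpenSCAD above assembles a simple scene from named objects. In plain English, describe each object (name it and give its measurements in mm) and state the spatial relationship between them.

A is an open storage box with external size 456×402×83 mm and wall thickness 11 mm (the base is also 11 mm thick). The base covers the whole footprint; the four walls stand on the base, with the y-facing walls full-width and the x-facing walls fitting between their inner faces.

The open box has a circular hole of radius 18 mm through its front wall, centred at (x = 84, z = 39).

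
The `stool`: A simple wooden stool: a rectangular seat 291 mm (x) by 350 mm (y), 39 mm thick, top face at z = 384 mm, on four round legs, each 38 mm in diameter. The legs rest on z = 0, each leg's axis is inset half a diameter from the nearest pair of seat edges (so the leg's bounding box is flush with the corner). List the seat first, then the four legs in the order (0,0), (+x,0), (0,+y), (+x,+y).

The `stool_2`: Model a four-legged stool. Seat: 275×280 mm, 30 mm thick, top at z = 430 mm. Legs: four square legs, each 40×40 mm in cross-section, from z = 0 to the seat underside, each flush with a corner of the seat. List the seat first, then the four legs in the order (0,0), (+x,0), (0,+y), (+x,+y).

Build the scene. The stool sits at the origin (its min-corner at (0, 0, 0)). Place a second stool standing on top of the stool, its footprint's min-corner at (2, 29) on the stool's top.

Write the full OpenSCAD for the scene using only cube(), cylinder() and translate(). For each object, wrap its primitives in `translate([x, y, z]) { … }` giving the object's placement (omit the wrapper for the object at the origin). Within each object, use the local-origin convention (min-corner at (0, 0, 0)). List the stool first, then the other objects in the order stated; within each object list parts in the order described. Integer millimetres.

translate([0, 0, 345]) cube([291, 350, 39]);
translate([19, 19, 0]) cylinder(h = 345, r = 19);
translate([272, 19, 0]) cylinder(h = 345, r = 19);
translate([19, 331, 0]) cylinder(h = 345, r = 19);
translate([272, 331, 0]) cylinder(h = 345, r = 19);
translate([2, 29, 384]) {
  translate([0, 0, 400]) cube([275, 280, 30]);
  cube([40, 40, 400]);
  translate([235, 0, 0]) cube([40, 40, 400]);
  translate([0, 240, 0]) cube([40, 40, 400]);
  translate([235, 240, 0]) cube([40, 40, 400]);
}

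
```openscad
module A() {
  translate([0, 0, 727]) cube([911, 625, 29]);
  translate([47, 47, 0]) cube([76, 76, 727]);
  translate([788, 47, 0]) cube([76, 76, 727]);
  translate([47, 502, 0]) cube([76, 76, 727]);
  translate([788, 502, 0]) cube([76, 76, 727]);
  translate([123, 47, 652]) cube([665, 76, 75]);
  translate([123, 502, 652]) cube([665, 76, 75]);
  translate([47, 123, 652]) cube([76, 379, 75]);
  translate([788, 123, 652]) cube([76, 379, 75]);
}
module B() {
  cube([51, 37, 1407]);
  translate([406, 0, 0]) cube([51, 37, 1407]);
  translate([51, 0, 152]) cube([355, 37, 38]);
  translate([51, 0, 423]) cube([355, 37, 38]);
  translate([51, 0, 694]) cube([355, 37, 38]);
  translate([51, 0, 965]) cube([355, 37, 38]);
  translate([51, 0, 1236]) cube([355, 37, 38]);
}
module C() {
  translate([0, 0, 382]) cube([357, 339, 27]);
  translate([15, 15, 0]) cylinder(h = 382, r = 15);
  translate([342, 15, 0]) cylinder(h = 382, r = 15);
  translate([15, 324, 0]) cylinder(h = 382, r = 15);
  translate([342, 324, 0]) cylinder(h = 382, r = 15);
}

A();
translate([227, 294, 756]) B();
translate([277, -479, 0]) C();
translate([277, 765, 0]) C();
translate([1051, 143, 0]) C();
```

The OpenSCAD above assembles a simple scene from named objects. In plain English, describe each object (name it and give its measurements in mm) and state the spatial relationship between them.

A is a rectangular dining table. The top is 911×625×29 mm with its upper surface at z = 756 mm. It stands on four 76×76 mm square legs, each inset 47 mm from the nearest pair of top edges, running from the floor to the underside of the top. Four apron rails, 76 mm thick and 75 mm tall, run between adjacent legs with their top edges flush with the underside of the top and their outer faces flush with the legs' outer faces.

B is a straight ladder. Two 51×37 mm vertical rails, 1407 mm tall, stand 457 mm apart (outside-to-outside) with their front faces coplanar on the −y side. 5 rungs, each 37 mm deep and 38 mm tall, span between the inner faces of the rails, front faces flush with the rails. The lowest rung's underside is at z = 152 mm and rungs are spaced 271 mm apart (underside to underside).

C is a four-legged stool. The seat is 357×339 mm, 27 mm thick, top at z = 409 mm. It stands on four round legs, each 30 mm in diameter, from z = 0 to the seat underside, each leg's axis is inset half a diameter from the nearest pair of seat edges (so the leg's bounding box is flush with the corner).

The ladder is on top of the table, centred. Three stools sit around the table at the −y, +y, +x sides.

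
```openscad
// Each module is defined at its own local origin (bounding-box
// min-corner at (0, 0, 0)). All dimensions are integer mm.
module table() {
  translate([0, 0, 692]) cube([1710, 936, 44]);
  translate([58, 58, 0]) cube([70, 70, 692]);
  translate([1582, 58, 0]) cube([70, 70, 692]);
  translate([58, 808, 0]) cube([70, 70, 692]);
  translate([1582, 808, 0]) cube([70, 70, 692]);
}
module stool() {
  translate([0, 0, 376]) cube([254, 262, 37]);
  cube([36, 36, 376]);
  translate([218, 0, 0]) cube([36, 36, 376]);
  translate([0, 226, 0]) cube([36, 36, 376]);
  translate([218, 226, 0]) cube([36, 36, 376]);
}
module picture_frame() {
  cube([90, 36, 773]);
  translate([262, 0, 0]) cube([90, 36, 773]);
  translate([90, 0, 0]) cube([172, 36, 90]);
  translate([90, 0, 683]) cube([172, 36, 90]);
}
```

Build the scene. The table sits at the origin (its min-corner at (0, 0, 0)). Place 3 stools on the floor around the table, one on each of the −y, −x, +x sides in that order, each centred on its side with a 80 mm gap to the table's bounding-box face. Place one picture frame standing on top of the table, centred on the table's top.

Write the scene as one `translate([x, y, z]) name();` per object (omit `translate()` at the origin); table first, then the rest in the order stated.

table();
translate([728, -342, 0]) stool();
translate([-334, 337, 0]) stool();
translate([1790, 337, 0]) stool();
translate([679, 450, 736]) picture_frame();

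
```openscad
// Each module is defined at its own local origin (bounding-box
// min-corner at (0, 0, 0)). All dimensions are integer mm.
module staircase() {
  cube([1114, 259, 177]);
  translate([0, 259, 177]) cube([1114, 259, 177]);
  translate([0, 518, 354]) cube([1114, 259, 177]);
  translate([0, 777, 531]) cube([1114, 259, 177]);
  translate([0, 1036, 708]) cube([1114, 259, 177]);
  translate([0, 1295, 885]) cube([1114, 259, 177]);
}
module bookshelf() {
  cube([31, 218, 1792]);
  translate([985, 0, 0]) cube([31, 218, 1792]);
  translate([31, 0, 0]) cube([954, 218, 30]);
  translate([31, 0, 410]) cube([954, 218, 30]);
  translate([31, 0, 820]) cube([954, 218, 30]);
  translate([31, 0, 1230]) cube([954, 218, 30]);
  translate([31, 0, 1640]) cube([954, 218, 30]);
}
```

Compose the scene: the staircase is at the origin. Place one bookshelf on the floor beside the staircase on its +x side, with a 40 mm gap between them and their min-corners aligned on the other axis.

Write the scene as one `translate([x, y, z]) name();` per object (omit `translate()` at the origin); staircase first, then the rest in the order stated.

staircase();
translate([1154, 0, 0]) bookshelf();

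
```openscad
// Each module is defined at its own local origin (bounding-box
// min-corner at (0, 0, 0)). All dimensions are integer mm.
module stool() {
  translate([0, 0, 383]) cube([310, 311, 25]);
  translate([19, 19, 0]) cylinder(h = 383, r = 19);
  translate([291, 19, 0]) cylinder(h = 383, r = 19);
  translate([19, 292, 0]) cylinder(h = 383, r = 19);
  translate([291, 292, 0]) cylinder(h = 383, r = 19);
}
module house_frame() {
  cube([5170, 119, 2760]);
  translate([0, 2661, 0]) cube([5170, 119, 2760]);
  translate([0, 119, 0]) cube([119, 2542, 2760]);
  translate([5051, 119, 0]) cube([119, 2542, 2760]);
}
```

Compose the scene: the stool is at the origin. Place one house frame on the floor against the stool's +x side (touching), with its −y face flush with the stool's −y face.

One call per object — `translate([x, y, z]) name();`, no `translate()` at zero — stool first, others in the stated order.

stool();
translate([310, 0, 0]) house_frame();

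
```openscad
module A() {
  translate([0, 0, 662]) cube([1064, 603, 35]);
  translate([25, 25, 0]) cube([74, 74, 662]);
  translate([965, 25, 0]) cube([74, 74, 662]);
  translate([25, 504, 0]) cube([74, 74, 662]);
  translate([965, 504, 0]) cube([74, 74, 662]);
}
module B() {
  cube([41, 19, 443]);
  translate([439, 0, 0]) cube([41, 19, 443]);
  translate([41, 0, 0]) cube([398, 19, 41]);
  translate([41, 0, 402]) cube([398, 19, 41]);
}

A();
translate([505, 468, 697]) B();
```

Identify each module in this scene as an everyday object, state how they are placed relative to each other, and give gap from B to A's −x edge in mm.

A is a table. B is a picture frame. The picture frame is on top of the table. The gap from the picture frame to the table's −x edge is 505 mm.

The picture frame's min-x is at 505; the table's min-x is 0; gap = 505 mm.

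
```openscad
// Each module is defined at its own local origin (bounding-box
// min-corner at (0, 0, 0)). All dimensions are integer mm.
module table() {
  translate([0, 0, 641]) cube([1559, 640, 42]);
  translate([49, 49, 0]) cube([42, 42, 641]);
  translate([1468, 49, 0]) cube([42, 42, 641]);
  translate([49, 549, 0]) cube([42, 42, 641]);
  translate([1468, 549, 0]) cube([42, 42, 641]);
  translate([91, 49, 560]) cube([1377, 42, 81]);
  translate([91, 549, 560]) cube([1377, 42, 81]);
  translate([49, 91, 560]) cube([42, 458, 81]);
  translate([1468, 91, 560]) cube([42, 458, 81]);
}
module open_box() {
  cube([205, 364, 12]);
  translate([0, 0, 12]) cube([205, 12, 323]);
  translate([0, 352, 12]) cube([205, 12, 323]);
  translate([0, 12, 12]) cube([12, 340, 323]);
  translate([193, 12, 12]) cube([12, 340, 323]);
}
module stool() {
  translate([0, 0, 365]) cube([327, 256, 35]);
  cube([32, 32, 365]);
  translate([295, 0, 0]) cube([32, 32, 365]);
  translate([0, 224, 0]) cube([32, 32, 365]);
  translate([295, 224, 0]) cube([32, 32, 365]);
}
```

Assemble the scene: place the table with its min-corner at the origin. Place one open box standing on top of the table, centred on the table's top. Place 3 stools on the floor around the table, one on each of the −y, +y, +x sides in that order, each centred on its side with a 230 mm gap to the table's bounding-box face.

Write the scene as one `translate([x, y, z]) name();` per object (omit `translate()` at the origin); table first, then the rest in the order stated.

table();
translate([677, 138, 683]) open_box();
translate([616, -486, 0]) stool();
translate([616, 870, 0]) stool();
translate([1789, 192, 0]) stool();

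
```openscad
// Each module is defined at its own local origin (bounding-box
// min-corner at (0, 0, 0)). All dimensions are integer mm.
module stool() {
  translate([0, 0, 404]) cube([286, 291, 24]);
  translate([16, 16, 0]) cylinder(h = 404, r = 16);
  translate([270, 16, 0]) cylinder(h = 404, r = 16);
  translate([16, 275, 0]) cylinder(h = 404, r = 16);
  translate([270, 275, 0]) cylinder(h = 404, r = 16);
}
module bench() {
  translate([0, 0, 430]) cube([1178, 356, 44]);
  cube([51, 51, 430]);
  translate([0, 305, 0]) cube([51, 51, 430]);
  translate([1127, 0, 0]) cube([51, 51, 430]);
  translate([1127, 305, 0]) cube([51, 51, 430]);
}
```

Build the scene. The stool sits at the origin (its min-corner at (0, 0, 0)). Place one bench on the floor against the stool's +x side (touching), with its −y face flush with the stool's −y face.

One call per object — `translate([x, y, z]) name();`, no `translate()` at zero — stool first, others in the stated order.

stool();
translate([286, 0, 0]) bench();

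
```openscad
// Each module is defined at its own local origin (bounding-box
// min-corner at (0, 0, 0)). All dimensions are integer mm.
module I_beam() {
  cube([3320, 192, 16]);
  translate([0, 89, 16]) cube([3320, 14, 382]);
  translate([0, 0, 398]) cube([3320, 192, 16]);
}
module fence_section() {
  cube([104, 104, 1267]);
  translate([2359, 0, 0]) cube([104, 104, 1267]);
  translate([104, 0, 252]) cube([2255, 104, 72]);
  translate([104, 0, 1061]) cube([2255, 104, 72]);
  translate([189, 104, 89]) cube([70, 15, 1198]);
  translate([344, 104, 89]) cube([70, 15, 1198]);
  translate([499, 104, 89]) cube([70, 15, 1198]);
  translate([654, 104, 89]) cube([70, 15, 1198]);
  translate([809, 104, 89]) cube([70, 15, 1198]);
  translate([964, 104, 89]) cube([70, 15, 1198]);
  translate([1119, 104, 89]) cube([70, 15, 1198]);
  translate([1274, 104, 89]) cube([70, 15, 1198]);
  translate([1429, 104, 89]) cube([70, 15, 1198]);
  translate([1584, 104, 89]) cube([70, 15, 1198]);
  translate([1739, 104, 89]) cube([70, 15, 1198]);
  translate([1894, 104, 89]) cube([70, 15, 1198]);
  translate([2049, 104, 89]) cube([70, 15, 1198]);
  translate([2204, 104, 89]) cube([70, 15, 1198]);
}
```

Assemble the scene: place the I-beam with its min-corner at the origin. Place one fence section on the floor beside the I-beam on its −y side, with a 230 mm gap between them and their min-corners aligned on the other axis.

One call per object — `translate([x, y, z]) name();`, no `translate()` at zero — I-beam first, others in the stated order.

I_beam();
translate([0, -349, 0]) fence_section();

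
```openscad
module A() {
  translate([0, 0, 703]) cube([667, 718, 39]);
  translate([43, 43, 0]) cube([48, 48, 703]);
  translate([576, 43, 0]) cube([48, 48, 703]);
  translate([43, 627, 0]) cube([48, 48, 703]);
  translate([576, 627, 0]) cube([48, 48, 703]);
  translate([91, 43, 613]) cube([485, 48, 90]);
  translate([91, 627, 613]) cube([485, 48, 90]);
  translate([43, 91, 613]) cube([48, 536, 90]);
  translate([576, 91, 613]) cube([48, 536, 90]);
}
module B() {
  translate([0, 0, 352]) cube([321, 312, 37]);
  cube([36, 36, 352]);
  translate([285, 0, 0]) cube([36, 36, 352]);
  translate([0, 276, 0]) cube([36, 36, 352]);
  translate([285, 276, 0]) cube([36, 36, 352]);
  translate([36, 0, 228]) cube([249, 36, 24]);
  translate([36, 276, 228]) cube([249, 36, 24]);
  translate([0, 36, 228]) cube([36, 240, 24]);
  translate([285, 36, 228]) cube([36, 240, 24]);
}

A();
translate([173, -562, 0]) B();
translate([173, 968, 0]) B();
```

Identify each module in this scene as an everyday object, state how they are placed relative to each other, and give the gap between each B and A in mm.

A is a table. B is a stool. Two stools sit around the table at the −y, +y sides. The gap between each stool and the table is 250 mm.

Each stool's nearest face is 250 mm from the table's bounding box.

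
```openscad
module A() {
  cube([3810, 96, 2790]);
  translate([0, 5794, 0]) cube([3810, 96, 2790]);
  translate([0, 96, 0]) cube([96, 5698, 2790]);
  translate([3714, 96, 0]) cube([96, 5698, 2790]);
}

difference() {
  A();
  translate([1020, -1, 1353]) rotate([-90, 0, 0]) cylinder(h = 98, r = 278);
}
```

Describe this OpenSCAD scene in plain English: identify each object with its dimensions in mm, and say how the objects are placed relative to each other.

A is a box-shaped house frame (walls only): outside footprint 3810×5890 mm, wall height 2790 mm, wall thickness 96 mm. The two y-facing walls run the full x-width; the two x-facing walls fit between the inner faces of the y-facing walls.

The house frame has a circular hole of radius 278 mm through its front wall, centred at (x = 1020, z = 1353).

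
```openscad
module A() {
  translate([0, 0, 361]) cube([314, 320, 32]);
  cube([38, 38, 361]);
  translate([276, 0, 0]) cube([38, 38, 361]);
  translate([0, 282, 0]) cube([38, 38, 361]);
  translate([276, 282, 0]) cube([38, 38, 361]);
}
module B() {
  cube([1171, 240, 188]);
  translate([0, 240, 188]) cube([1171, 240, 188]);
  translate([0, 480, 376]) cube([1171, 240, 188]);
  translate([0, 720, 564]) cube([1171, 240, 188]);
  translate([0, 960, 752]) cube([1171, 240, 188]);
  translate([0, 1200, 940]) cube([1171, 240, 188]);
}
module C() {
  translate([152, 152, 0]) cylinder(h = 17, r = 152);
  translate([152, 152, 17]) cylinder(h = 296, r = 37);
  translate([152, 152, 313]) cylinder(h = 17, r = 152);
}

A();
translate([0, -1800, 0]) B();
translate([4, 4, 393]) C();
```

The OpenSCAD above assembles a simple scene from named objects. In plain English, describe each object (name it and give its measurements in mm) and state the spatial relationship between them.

A is a four-legged stool. The seat is 314×320 mm, 32 mm thick, top at z = 393 mm. It stands on four square legs, each 38×38 mm in cross-section, from z = 0 to the seat underside, each flush with a corner of the seat.

B is a run of 6 identical solid stair steps. Each tread is 1171×240 mm and each step block is 188 mm high. Step 1 rests on the floor; step k is offset from step 1 by (k−1)×240 mm in y and (k−1)×188 mm in z.

C is a spool: two coaxial disc flanges of radius 152 mm and thickness 17 mm, joined by a core cylinder of radius 37 mm and height 296 mm. The lower flange rests on z = 0 and the three cylinders share a vertical axis.

The staircase is on the floor beside the stool on its −y side. The spool is on top of the stool.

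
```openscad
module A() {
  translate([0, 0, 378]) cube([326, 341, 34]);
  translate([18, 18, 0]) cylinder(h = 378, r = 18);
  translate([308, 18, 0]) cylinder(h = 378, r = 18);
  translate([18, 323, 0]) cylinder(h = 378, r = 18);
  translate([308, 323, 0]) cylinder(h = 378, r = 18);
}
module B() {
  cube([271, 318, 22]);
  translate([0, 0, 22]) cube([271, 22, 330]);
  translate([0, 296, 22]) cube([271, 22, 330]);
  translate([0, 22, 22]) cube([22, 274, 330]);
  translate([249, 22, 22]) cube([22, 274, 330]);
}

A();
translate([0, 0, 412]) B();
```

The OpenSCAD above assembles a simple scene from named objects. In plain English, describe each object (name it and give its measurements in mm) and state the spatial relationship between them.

A is a four-legged stool. The seat is 326×341 mm, 34 mm thick, top at z = 412 mm. It stands on four round legs, each 36 mm in diameter, from z = 0 to the seat underside, each leg's axis is inset half a diameter from the nearest pair of seat edges (so the leg's bounding box is flush with the corner).

B is an open storage box with external size 271×318×352 mm and wall thickness 22 mm (the base is also 22 mm thick). The base covers the whole footprint; the four walls stand on the base, with the y-facing walls full-width and the x-facing walls fitting between their inner faces.

The open box is on top of the stool.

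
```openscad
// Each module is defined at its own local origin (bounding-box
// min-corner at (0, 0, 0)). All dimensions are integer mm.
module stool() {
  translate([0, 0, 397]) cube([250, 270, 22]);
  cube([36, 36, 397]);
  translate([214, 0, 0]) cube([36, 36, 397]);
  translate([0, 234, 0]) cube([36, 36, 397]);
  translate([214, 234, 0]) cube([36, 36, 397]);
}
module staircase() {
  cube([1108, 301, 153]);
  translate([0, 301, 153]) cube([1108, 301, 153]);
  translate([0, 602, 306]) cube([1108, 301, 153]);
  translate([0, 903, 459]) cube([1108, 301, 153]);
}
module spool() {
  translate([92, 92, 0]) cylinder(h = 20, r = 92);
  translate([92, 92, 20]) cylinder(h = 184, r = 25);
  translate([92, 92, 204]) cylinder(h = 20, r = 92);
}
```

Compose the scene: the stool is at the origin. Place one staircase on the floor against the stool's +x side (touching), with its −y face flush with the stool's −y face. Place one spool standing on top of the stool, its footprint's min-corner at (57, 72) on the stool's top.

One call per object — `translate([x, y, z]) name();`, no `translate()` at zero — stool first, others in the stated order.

stool();
translate([250, 0, 0]) staircase();
translate([57, 72, 419]) spool();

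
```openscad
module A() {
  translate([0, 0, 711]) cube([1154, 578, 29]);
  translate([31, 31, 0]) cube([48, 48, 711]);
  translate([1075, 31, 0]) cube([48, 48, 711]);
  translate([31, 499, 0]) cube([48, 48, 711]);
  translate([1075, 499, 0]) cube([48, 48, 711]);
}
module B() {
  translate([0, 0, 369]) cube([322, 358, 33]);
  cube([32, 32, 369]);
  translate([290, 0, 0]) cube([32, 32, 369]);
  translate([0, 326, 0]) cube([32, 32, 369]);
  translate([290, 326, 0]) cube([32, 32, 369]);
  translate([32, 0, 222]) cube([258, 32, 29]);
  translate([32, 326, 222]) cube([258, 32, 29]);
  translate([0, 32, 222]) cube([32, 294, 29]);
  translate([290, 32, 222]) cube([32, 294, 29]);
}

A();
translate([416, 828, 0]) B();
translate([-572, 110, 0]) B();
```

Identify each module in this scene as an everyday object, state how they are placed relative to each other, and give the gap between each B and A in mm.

A is a table. B is a stool. Two stools sit around the table at the +y, −x sides. The gap between each stool and the table is 250 mm.

Each stool's nearest face is 250 mm from the table's bounding box.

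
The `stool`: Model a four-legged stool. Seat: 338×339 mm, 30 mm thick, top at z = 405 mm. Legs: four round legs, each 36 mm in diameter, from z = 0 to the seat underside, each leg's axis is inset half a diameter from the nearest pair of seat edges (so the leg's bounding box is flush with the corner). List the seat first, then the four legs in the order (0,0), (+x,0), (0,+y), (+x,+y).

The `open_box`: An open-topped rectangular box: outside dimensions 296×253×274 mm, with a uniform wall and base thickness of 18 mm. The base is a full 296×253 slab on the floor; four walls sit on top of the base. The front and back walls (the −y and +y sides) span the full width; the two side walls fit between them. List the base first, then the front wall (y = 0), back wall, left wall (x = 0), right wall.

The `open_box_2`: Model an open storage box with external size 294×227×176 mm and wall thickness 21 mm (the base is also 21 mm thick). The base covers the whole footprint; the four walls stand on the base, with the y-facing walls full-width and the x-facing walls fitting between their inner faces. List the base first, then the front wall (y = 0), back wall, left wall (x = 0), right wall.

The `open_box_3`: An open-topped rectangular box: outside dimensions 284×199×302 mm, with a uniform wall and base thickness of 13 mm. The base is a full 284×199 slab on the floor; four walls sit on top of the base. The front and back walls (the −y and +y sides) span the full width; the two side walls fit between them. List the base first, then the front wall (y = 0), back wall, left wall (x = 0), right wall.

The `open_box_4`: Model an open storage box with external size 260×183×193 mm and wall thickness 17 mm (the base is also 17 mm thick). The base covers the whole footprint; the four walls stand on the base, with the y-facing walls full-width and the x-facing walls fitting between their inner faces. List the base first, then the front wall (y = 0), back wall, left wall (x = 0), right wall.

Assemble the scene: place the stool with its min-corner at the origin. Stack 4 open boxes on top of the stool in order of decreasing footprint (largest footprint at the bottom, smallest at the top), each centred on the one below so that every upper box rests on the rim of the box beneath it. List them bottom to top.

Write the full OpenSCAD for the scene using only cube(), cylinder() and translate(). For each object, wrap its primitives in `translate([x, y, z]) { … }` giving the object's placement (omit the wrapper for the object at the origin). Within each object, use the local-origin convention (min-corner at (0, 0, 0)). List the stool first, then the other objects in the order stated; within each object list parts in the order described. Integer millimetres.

translate([0, 0, 375]) cube([338, 339, 30]);
translate([18, 18, 0]) cylinder(h = 375, r = 18);
translate([320, 18, 0]) cylinder(h = 375, r = 18);
translate([18, 321, 0]) cylinder(h = 375, r = 18);
translate([320, 321, 0]) cylinder(h = 375, r = 18);
translate([21, 43, 405]) {
  cube([296, 253, 18]);
  translate([0, 0, 18]) cube([296, 18, 256]);
  translate([0, 235, 18]) cube([296, 18, 256]);
  translate([0, 18, 18]) cube([18, 217, 256]);
  translate([278, 18, 18]) cube([18, 217, 256]);
}
translate([22, 56, 679]) {
  cube([294, 227, 21]);
  translate([0, 0, 21]) cube([294, 21, 155]);
  translate([0, 206, 21]) cube([294, 21, 155]);
  translate([0, 21, 21]) cube([21, 185, 155]);
  translate([273, 21, 21]) cube([21, 185, 155]);
}
translate([27, 70, 855]) {
  cube([284, 199, 13]);
  translate([0, 0, 13]) cube([284, 13, 289]);
  translate([0, 186, 13]) cube([284, 13, 289]);
  translate([0, 13, 13]) cube([13, 173, 289]);
  translate([271, 13, 13]) cube([13, 173, 289]);
}
translate([39, 78, 1157]) {
  cube([260, 183, 17]);
  translate([0, 0, 17]) cube([260, 17, 176]);
  translate([0, 166, 17]) cube([260, 17, 176]);
  translate([0, 17, 17]) cube([17, 149, 176]);
  translate([243, 17, 17]) cube([17, 149, 176]);
}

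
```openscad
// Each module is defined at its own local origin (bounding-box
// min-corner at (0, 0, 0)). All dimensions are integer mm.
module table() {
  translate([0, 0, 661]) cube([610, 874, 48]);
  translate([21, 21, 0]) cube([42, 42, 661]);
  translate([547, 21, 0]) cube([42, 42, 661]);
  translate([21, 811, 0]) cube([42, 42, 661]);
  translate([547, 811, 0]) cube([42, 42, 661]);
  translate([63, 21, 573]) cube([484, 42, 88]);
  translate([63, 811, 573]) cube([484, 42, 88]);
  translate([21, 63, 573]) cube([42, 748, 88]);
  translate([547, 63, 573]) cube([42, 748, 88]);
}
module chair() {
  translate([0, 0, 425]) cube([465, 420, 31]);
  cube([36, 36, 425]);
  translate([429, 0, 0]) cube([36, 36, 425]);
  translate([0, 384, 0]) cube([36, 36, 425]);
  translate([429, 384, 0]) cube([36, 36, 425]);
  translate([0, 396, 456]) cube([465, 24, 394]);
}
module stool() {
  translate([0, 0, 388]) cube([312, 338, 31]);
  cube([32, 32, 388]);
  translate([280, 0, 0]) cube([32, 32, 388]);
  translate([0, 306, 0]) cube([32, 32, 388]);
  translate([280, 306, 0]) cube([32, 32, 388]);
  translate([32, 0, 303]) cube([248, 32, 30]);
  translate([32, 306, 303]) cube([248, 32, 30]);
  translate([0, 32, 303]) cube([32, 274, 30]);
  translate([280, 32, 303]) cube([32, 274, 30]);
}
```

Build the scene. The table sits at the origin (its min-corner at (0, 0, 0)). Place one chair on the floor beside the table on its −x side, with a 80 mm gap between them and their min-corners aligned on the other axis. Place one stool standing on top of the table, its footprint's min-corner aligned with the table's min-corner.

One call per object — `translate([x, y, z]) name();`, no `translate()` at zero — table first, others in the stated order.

table();
translate([-545, 0, 0]) chair();
translate([0, 0, 709]) stool();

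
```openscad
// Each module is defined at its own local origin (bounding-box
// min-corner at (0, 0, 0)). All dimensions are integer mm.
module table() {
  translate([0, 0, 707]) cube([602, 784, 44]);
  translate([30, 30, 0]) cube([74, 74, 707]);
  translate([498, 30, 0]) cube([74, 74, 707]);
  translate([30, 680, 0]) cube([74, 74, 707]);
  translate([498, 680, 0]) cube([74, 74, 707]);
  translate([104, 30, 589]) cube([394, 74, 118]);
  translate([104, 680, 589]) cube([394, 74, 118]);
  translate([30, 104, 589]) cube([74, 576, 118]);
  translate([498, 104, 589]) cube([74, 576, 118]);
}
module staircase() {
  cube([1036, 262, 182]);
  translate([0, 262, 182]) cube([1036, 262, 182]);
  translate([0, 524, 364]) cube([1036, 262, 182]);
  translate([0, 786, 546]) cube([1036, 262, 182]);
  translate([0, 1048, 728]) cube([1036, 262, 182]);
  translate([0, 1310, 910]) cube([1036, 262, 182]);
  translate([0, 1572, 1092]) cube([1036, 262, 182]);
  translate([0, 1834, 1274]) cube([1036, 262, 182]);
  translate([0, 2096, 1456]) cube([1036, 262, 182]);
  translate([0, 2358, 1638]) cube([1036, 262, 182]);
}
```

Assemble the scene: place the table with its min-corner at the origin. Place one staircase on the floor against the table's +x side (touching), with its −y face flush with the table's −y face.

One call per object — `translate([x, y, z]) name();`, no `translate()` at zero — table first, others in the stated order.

table();
translate([602, 0, 0]) staircase();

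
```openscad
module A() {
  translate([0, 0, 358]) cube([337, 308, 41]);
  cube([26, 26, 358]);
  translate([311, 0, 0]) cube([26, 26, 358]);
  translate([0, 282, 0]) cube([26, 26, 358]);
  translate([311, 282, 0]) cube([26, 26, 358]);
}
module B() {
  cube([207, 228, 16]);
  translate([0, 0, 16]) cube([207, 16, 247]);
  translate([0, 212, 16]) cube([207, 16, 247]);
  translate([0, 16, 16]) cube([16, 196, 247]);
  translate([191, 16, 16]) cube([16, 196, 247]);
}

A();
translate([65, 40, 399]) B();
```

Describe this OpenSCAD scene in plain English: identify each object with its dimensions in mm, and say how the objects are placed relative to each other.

A is a four-legged stool. The seat is a 337×308×41 mm slab whose top surface is at z = 399 mm; four square legs, each 26×26 mm in cross-section, run from the floor (z = 0) to the underside of the seat, each flush with a corner of the seat.

B is an open storage box with external size 207×228×263 mm and wall thickness 16 mm (the base is also 16 mm thick). The base covers the whole footprint; the four walls stand on the base, with the y-facing walls full-width and the x-facing walls fitting between their inner faces.

The open box is on top of the stool, centred.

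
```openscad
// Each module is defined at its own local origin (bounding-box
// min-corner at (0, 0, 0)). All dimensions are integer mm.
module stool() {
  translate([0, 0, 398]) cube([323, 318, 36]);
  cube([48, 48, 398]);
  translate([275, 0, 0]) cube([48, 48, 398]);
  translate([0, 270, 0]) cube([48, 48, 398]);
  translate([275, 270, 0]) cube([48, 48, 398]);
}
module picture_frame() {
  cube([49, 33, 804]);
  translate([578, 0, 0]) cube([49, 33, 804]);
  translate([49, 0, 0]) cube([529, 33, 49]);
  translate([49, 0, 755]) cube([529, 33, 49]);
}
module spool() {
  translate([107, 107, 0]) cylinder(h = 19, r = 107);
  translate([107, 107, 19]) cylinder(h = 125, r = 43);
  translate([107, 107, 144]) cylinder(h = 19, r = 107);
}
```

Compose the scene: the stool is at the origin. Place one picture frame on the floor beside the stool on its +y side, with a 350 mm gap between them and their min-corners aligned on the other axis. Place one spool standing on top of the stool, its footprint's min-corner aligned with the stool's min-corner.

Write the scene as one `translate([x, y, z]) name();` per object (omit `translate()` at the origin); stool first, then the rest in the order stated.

stool();
translate([0, 668, 0]) picture_frame();
translate([0, 0, 434]) spool();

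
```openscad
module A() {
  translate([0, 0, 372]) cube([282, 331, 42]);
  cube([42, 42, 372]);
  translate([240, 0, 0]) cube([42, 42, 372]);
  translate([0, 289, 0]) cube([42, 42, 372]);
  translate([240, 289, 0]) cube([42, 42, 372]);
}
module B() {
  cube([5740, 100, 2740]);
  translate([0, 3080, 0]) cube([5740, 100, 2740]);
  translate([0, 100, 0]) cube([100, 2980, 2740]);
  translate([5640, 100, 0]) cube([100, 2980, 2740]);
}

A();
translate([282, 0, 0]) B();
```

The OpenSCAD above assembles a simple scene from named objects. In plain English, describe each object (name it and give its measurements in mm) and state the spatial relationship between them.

A is a four-legged stool. The seat is a 282×331×42 mm slab whose top surface is at z = 414 mm; four square legs, each 42×42 mm in cross-section, run from the floor (z = 0) to the underside of the seat, each flush with a corner of the seat.

B is a box-shaped house frame (walls only): outside footprint 5740×3180 mm, wall height 2740 mm, wall thickness 100 mm. The two y-facing walls run the full x-width; the two x-facing walls fit between the inner faces of the y-facing walls.

The house frame is against the stool's +x side, with their −y faces flush.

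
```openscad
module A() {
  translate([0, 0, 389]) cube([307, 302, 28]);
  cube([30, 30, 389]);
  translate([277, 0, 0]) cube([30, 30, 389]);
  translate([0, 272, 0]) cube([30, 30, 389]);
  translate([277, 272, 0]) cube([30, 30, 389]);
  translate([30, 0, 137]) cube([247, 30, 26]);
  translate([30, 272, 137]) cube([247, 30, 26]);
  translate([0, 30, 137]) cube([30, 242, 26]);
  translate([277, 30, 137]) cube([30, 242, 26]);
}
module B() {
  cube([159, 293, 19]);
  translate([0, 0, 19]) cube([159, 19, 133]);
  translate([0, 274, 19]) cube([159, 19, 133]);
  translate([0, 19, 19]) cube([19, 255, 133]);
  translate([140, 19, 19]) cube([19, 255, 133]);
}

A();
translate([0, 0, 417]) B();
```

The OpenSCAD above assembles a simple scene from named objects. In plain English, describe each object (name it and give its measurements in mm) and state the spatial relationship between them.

A is a four-legged stool. The seat is 307×302 mm, 28 mm thick, top at z = 417 mm. It stands on four square legs, each 30×30 mm in cross-section, from z = 0 to the seat underside, each flush with a corner of the seat. Four stretchers, 30 mm wide and 26 mm tall, connect adjacent legs with their undersides at z = 137 mm, each running between the inner faces of the legs it joins and aligned with the legs' outer faces on the other axis.

B is an open storage box with external size 159×293×152 mm and wall thickness 19 mm (the base is also 19 mm thick). The base covers the whole footprint; the four walls stand on the base, with the y-facing walls full-width and the x-facing walls fitting between their inner faces.

The open box is on top of the stool.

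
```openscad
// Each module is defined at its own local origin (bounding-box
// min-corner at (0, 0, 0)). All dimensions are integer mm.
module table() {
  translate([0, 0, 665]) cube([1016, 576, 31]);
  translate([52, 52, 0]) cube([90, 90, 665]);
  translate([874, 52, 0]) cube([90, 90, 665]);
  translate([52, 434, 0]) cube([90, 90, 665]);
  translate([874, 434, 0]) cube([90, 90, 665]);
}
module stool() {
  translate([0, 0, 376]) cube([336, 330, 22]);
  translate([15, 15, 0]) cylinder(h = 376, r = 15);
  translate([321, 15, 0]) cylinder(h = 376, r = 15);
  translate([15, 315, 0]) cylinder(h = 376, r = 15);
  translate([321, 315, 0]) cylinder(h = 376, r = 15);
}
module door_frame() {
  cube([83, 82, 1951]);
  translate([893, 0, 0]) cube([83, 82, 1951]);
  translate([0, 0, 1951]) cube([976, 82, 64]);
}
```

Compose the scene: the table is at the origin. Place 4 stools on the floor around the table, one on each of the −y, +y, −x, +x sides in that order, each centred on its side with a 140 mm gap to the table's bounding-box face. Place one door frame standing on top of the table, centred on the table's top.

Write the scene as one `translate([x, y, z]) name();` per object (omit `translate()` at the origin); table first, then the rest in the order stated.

table();
translate([340, -470, 0]) stool();
translate([340, 716, 0]) stool();
translate([-476, 123, 0]) stool();
translate([1156, 123, 0]) stool();
translate([20, 247, 696]) door_frame();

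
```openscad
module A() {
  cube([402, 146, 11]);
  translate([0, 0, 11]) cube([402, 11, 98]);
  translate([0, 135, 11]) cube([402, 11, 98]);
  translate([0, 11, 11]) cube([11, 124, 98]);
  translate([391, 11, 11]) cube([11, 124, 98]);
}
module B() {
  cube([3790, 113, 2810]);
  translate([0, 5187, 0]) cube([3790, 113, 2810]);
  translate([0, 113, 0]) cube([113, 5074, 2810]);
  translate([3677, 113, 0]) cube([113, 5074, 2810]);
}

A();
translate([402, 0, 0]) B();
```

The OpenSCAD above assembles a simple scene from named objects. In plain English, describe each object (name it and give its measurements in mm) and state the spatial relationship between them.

A is an open storage box with external size 402×146×109 mm and wall thickness 11 mm (the base is also 11 mm thick). The base covers the whole footprint; the four walls stand on the base, with the y-facing walls full-width and the x-facing walls fitting between their inner faces.

B is a box-shaped house frame (walls only): outside footprint 3790×5300 mm, wall height 2810 mm, wall thickness 113 mm. The two y-facing walls run the full x-width; the two x-facing walls fit between the inner faces of the y-facing walls.

The house frame is against the open box's +x side, with their −y faces flush.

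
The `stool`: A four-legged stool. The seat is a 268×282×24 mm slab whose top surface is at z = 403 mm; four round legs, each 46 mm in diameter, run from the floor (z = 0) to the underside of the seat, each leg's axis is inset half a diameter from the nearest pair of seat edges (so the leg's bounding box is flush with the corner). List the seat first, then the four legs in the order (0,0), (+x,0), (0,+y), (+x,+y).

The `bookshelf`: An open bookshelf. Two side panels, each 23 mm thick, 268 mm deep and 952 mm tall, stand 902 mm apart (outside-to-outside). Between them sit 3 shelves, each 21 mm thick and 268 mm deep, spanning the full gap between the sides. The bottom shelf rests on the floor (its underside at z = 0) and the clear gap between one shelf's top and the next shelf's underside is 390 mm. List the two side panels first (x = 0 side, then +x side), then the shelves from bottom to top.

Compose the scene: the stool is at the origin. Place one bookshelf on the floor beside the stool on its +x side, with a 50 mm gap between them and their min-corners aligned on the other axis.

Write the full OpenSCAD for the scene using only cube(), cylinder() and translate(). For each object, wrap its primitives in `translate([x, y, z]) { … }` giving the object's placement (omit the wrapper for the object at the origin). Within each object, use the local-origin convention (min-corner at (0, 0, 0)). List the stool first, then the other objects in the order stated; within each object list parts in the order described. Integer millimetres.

translate([0, 0, 379]) cube([268, 282, 24]);
translate([23, 23, 0]) cylinder(h = 379, r = 23);
translate([245, 23, 0]) cylinder(h = 379, r = 23);
translate([23, 259, 0]) cylinder(h = 379, r = 23);
translate([245, 259, 0]) cylinder(h = 379, r = 23);
translate([318, 0, 0]) {
  cube([23, 268, 952]);
  translate([879, 0, 0]) cube([23, 268, 952]);
  translate([23, 0, 0]) cube([856, 268, 21]);
  translate([23, 0, 411]) cube([856, 268, 21]);
  translate([23, 0, 822]) cube([856, 268, 21]);
}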